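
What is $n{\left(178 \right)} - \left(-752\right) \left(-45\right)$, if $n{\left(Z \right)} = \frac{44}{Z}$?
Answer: $- \frac{3011738}{89} \approx -33840.0$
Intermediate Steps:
$n{\left(178 \right)} - \left(-752\right) \left(-45\right) = \frac{44}{178} - \left(-752\right) \left(-45\right) = 44 \cdot \frac{1}{178} - 33840 = \frac{22}{89} - 33840 = - \frac{3011738}{89}$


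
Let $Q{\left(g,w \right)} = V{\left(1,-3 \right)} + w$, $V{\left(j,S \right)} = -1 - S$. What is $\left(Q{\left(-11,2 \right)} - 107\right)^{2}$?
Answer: $10609$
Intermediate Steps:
$Q{\left(g,w \right)} = 2 + w$ ($Q{\left(g,w \right)} = \left(-1 - -3\right) + w = \left(-1 + 3\right) + w = 2 + w$)
$\left(Q{\left(-11,2 \right)} - 107\right)^{2} = \left(\left(2 + 2\right) - 107\right)^{2} = \left(4 - 107\right)^{2} = \left(-103\right)^{2} = 10609$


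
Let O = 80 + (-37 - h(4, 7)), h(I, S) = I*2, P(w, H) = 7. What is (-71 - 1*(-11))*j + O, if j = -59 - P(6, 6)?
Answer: 3995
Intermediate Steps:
h(I, S) = 2*I
O = 35 (O = 80 + (-37 - 2*4) = 80 + (-37 - 1*8) = 80 + (-37 - 8) = 80 - 45 = 35)
j = -66 (j = -59 - 1*7 = -59 - 7 = -66)
(-71 - 1*(-11))*j + O = (-71 - 1*(-11))*(-66) + 35 = (-71 + 11)*(-66) + 35 = -60*(-66) + 35 = 3960 + 35 = 3995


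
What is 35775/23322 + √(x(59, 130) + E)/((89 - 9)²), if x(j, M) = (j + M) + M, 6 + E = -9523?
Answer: 11925/7774 + I*√9210/6400 ≈ 1.534 + 0.014995*I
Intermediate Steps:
E = -9529 (E = -6 - 9523 = -9529)
x(j, M) = j + 2*M (x(j, M) = (M + j) + M = j + 2*M)
35775/23322 + √(x(59, 130) + E)/((89 - 9)²) = 35775/23322 + √((59 + 2*130) - 9529)/((89 - 9)²) = 35775*(1/23322) + √((59 + 260) - 9529)/(80²) = 11925/7774 + √(319 - 9529)/6400 = 11925/7774 + √(-9210)*(1/6400) = 11925/7774 + (I*√9210)*(1/6400) = 11925/7774 + I*√9210/6400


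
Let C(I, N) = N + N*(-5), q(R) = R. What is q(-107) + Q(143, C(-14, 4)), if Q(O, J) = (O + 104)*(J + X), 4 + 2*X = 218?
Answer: 22370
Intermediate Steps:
X = 107 (X = -2 + (½)*218 = -2 + 109 = 107)
C(I, N) = -4*N (C(I, N) = N - 5*N = -4*N)
Q(O, J) = (104 + O)*(107 + J) (Q(O, J) = (O + 104)*(J + 107) = (104 + O)*(107 + J))
q(-107) + Q(143, C(-14, 4)) = -107 + (11128 + 104*(-4*4) + 107*143 - 4*4*143) = -107 + (11128 + 104*(-16) + 15301 - 16*143) = -107 + (11128 - 1664 + 15301 - 2288) = -107 + 22477 = 22370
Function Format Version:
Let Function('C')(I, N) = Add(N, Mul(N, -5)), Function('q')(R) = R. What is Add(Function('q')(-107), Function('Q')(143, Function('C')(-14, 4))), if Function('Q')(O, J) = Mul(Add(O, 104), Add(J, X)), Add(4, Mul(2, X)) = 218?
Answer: 22370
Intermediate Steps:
X = 107 (X = Add(-2, Mul(Rational(1, 2), 218)) = Add(-2, 109) = 107)
Function('C')(I, N) = Mul(-4, N) (Function('C')(I, N) = Add(N, Mul(-5, N)) = Mul(-4, N))
Function('Q')(O, J) = Mul(Add(104, O), Add(107, J)) (Function('Q')(O, J) = Mul(Add(O, 104), Add(J, 107)) = Mul(Add(104, O), Add(107, J)))
Add(Function('q')(-107), Function('Q')(143, Function('C')(-14, 4))) = Add(-107, Add(11128, Mul(104, Mul(-4, 4)), Mul(107, 143), Mul(Mul(-4, 4), 143))) = Add(-107, Add(11128, Mul(104, -16), 15301, Mul(-16, 143))) = Add(-107, Add(11128, -1664, 15301, -2288)) = Add(-107, 22477) = 22370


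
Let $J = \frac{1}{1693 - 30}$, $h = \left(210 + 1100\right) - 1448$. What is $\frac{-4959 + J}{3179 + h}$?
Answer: $- \frac{8246816}{5057183} \approx -1.6307$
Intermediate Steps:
$h = -138$ ($h = 1310 - 1448 = -138$)
$J = \frac{1}{1663} \approx 0.00060132$
$\frac{-4959 + J}{3179 + h} = \frac{-4959 + \frac{1}{1663}}{3179 - 138} = - \frac{8246816}{1663 \cdot 3041} = \left(- \frac{8246816}{1663}\right) \frac{1}{3041} = - \frac{8246816}{5057183}$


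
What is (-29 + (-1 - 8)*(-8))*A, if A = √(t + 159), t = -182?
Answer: 43*I*√23 ≈ 206.22*I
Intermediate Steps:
A = I*√23 (A = √(-182 + 159) = √(-23) = I*√23 ≈ 4.7958*I)
(-29 + (-1 - 8)*(-8))*A = (-29 + (-1 - 8)*(-8))*(I*√23) = (-29 - 9*(-8))*(I*√23) = (-29 + 72)*(I*√23) = 43*(I*√23) = 43*I*√23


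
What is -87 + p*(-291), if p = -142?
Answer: 41235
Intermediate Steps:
-87 + p*(-291) = -87 - 142*(-291) = -87 + 41322 = 41235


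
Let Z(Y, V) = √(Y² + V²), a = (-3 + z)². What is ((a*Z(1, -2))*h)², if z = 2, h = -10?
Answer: 500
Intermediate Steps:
a = 1 (a = (-3 + 2)² = (-1)² = 1)
Z(Y, V) = √(V² + Y²)
((a*Z(1, -2))*h)² = ((1*√((-2)² + 1²))*(-10))² = ((1*√(4 + 1))*(-10))² = ((1*√5)*(-10))² = (√5*(-10))² = (-10*√5)² = 500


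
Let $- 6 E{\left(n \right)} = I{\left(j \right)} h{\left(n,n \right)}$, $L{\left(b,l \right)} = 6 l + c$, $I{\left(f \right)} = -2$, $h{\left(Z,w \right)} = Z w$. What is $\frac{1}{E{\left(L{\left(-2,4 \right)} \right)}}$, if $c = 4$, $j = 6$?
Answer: $\frac{3}{784} \approx 0.0038265$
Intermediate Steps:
$L{\left(b,l \right)} = 4 + 6 l$ ($L{\left(b,l \right)} = 6 l + 4 = 4 + 6 l$)
$E{\left(n \right)} = \frac{n^{2}}{3}$ ($E{\left(n \right)} = - \frac{\left(-2\right) n n}{6} = - \frac{\left(-2\right) n^{2}}{6} = \frac{n^{2}}{3}$)
$\frac{1}{E{\left(L{\left(-2,4 \right)} \right)}} = \frac{1}{\frac{1}{3} \left(4 + 6 \cdot 4\right)^{2}} = \frac{1}{\frac{1}{3} \left(4 + 24\right)^{2}} = \frac{1}{\frac{1}{3} \cdot 28^{2}} = \frac{1}{\frac{1}{3} \cdot 784} = \frac{1}{\frac{784}{3}} = \frac{3}{784}$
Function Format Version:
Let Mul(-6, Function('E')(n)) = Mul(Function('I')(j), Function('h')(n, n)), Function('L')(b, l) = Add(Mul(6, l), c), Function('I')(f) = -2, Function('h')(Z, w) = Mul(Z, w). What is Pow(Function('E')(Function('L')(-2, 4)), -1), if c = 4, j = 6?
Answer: Rational(3, 784) ≈ 0.0038265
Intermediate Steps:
Function('L')(b, l) = Add(4, Mul(6, l)) (Function('L')(b, l) = Add(Mul(6, l), 4) = Add(4, Mul(6, l)))
Function('E')(n) = Mul(Rational(1, 3), Pow(n, 2)) (Function('E')(n) = Mul(Rational(-1, 6), Mul(-2, Mul(n, n))) = Mul(Rational(-1, 6), Mul(-2, Pow(n, 2))) = Mul(Rational(1, 3), Pow(n, 2)))
Pow(Function('E')(Function('L')(-2, 4)), -1) = Pow(Mul(Rational(1, 3), Pow(Add(4, Mul(6, 4)), 2)), -1) = Pow(Mul(Rational(1, 3), Pow(Add(4, 24), 2)), -1) = Pow(Mul(Rational(1, 3), Pow(28, 2)), -1) = Pow(Mul(Rational(1, 3), 784), -1) = Pow(Rational(784, 3), -1) = Rational(3, 784)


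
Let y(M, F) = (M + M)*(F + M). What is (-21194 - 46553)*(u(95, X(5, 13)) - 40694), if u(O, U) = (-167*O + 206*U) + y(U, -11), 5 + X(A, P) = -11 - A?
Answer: 4033724127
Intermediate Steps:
y(M, F) = 2*M*(F + M) (y(M, F) = (2*M)*(F + M) = 2*M*(F + M))
X(A, P) = -16 - A (X(A, P) = -5 + (-11 - A) = -16 - A)
u(O, U) = -167*O + 206*U + 2*U*(-11 + U) (u(O, U) = (-167*O + 206*U) + 2*U*(-11 + U) = -167*O + 206*U + 2*U*(-11 + U))
(-21194 - 46553)*(u(95, X(5, 13)) - 40694) = (-21194 - 46553)*((-167*95 + 2*(-16 - 1*5)² + 184*(-16 - 1*5)) - 40694) = -67747*((-15865 + 2*(-16 - 5)² + 184*(-16 - 5)) - 40694) = -67747*((-15865 + 2*(-21)² + 184*(-21)) - 40694) = -67747*((-15865 + 2*441 - 3864) - 40694) = -67747*((-15865 + 882 - 3864) - 40694) = -67747*(-18847 - 40694) = -67747*(-59541) = 4033724127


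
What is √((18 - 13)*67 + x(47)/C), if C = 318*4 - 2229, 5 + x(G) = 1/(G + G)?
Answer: √2711010181242/89958 ≈ 18.303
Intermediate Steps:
x(G) = -5 + 1/(2*G) (x(G) = -5 + 1/(G + G) = -5 + 1/(2*G))
C = -957 (C = 1272 - 2229 = -957)
√((18 - 13)*67 + x(47)/C) = √((18 - 13)*67 + (-5 + (½)/47)/(-957)) = √(5*67 + (-5 + (½)*(1/47))*(-1/957)) = √(335 + (-5 + 1/94)*(-1/957)) = √(335 - 469/94*(-1/957)) = √(335 + 469/89958) = √(30136399/89958) = √2711010181242/89958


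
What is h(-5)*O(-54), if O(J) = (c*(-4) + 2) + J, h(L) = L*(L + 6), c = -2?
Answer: 220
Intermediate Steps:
h(L) = L*(6 + L)
O(J) = 10 + J (O(J) = (-2*(-4) + 2) + J = (8 + 2) + J = 10 + J)
h(-5)*O(-54) = (-5*(6 - 5))*(10 - 54) = -5*1*(-44) = -5*(-44) = 220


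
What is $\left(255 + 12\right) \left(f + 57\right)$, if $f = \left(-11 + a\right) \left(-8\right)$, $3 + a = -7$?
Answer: $60075$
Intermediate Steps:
$a = -10$ ($a = -3 - 7 = -10$)
$f = 168$ ($f = \left(-11 - 10\right) \left(-8\right) = \left(-21\right) \left(-8\right) = 168$)
$\left(255 + 12\right) \left(f + 57\right) = \left(255 + 12\right) \left(168 + 57\right) = 267 \cdot 225 = 60075$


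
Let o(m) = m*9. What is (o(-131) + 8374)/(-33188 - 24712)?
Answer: -1439/11580 ≈ -0.12427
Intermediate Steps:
o(m) = 9*m
(o(-131) + 8374)/(-33188 - 24712) = (9*(-131) + 8374)/(-33188 - 24712) = (-1179 + 8374)/(-57900) = 7195*(-1/57900) = -1439/11580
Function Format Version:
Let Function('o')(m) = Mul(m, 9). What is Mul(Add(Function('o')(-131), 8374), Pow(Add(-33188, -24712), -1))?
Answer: Rational(-1439, 11580) ≈ -0.12427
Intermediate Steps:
Function('o')(m) = Mul(9, m)
Mul(Add(Function('o')(-131), 8374), Pow(Add(-33188, -24712), -1)) = Mul(Add(Mul(9, -131), 8374), Pow(Add(-33188, -24712), -1)) = Mul(Add(-1179, 8374), Pow(-57900, -1)) = Mul(7195, Rational(-1, 57900)) = Rational(-1439, 11580)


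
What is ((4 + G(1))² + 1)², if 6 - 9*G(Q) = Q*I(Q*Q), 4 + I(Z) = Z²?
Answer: 676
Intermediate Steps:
I(Z) = -4 + Z²
G(Q) = ⅔ - Q*(-4 + Q⁴)/9 (G(Q) = ⅔ - Q*(-4 + (Q*Q)²)/9 = ⅔ - Q*(-4 + (Q²)²)/9 = ⅔ - Q*(-4 + Q⁴)/9)
((4 + G(1))² + 1)² = ((4 + (⅔ - ⅑*1*(-4 + 1⁴)))² + 1)² = ((4 + (⅔ - ⅑*1*(-4 + 1)))² + 1)² = ((4 + (⅔ - ⅑*1*(-3)))² + 1)² = ((4 + (⅔ + ⅓))² + 1)² = ((4 + 1)² + 1)² = (5² + 1)² = (25 + 1)² = 26² = 676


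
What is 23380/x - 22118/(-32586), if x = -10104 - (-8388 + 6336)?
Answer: -24323606/10932603 ≈ -2.2249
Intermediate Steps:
x = -8052 (x = -10104 - 1*(-2052) = -10104 + 2052 = -8052)
23380/x - 22118/(-32586) = 23380/(-8052) - 22118/(-32586) = 23380*(-1/8052) - 22118*(-1/32586) = -5845/2013 + 11059/16293 = -24323606/10932603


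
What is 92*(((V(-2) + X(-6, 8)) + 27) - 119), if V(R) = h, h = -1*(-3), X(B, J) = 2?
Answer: -8004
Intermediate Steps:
h = 3
V(R) = 3
92*(((V(-2) + X(-6, 8)) + 27) - 119) = 92*(((3 + 2) + 27) - 119) = 92*((5 + 27) - 119) = 92*(32 - 119) = 92*(-87) = -8004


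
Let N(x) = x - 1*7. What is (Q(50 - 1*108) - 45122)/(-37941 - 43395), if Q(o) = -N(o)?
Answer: 15019/27112 ≈ 0.55396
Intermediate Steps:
N(x) = -7 + x (N(x) = x - 7 = -7 + x)
Q(o) = 7 - o (Q(o) = -(-7 + o) = 7 - o)
(Q(50 - 1*108) - 45122)/(-37941 - 43395) = ((7 - (50 - 1*108)) - 45122)/(-37941 - 43395) = ((7 - (50 - 108)) - 45122)/(-81336) = ((7 - 1*(-58)) - 45122)*(-1/81336) = ((7 + 58) - 45122)*(-1/81336) = (65 - 45122)*(-1/81336) = -45057*(-1/81336) = 15019/27112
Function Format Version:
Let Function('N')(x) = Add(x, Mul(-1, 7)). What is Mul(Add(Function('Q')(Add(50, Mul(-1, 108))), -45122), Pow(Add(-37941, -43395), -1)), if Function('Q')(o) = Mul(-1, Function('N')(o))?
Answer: Rational(15019, 27112) ≈ 0.55396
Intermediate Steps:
Function('N')(x) = Add(-7, x) (Function('N')(x) = Add(x, -7) = Add(-7, x))
Function('Q')(o) = Add(7, Mul(-1, o)) (Function('Q')(o) = Mul(-1, Add(-7, o)) = Add(7, Mul(-1, o)))
Mul(Add(Function('Q')(Add(50, Mul(-1, 108))), -45122), Pow(Add(-37941, -43395), -1)) = Mul(Add(Add(7, Mul(-1, Add(50, Mul(-1, 108)))), -45122), Pow(Add(-37941, -43395), -1)) = Mul(Add(Add(7, Mul(-1, Add(50, -108))), -45122), Pow(-81336, -1)) = Mul(Add(Add(7, Mul(-1, -58)), -45122), Rational(-1, 81336)) = Mul(Add(Add(7, 58), -45122), Rational(-1, 81336)) = Mul(Add(65, -45122), Rational(-1, 81336)) = Mul(-45057, Rational(-1, 81336)) = Rational(15019, 27112)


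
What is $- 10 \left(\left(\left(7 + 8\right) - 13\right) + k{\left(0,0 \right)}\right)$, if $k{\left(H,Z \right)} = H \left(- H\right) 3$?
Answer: $-20$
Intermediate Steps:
$k{\left(H,Z \right)} = - 3 H^{2}$ ($k{\left(H,Z \right)} = - H^{2} \cdot 3 = - 3 H^{2}$)
$- 10 \left(\left(\left(7 + 8\right) - 13\right) + k{\left(0,0 \right)}\right) = - 10 \left(\left(\left(7 + 8\right) - 13\right) - 3 \cdot 0^{2}\right) = - 10 \left(\left(15 - 13\right) - 0\right) = - 10 \left(2 + 0\right) = \left(-10\right) 2 = -20$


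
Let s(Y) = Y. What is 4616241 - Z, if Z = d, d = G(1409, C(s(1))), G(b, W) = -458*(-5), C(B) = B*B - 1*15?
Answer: 4613951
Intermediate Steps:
C(B) = -15 + B² (C(B) = B² - 15 = -15 + B²)
G(b, W) = 2290
d = 2290
Z = 2290
4616241 - Z = 4616241 - 1*2290 = 4616241 - 2290 = 4613951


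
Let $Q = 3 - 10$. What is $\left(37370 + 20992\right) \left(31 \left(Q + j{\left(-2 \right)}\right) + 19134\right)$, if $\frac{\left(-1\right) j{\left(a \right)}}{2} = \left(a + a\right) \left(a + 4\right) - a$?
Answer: $1125744618$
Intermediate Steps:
$j{\left(a \right)} = 2 a - 4 a \left(4 + a\right)$ ($j{\left(a \right)} = - 2 \left(\left(a + a\right) \left(a + 4\right) - a\right) = - 2 \left(2 a \left(4 + a\right) - a\right) = - 2 \left(- a + 2 a \left(4 + a\right)\right) = 2 a - 4 a \left(4 + a\right)$)
$Q = -7$
$\left(37370 + 20992\right) \left(31 \left(Q + j{\left(-2 \right)}\right) + 19134\right) = \left(37370 + 20992\right) \left(31 \left(-7 - - 4 \left(7 + 2 \left(-2\right)\right)\right) + 19134\right) = 58362 \left(31 \left(-7 - - 4 \left(7 - 4\right)\right) + 19134\right) = 58362 \left(31 \left(-7 - \left(-4\right) 3\right) + 19134\right) = 58362 \left(31 \left(-7 + 12\right) + 19134\right) = 58362 \left(31 \cdot 5 + 19134\right) = 58362 \left(155 + 19134\right) = 58362 \cdot 19289 = 1125744618$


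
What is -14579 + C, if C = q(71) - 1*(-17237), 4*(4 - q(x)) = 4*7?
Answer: 2655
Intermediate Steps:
q(x) = -3 (q(x) = 4 - 7 = -3)
C = 17234 (C = -3 - 1*(-17237) = -3 + 17237 = 17234)
-14579 + C = -14579 + 17234 = 2655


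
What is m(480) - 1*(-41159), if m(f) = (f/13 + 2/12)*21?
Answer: 1090385/26 ≈ 41938.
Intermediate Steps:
m(f) = 7/2 + 21*f/13 (m(f) = (f*(1/13) + 2*(1/12))*21 = (f/13 + ⅙)*21 = (⅙ + f/13)*21 = 7/2 + 21*f/13)
m(480) - 1*(-41159) = (7/2 + (21/13)*480) - 1*(-41159) = (7/2 + 10080/13) + 41159 = 20251/26 + 41159 = 1090385/26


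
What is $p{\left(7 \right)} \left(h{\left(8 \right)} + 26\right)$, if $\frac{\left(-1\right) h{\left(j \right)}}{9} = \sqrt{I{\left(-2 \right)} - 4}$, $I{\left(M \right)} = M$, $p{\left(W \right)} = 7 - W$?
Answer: $0$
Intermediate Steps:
$h{\left(j \right)} = - 9 i \sqrt{6}$ ($h{\left(j \right)} = - 9 \sqrt{-2 - 4} = - 9 \sqrt{-6} = - 9 i \sqrt{6}$)
$p{\left(7 \right)} \left(h{\left(8 \right)} + 26\right) = \left(7 - 7\right) \left(- 9 i \sqrt{6} + 26\right) = \left(7 - 7\right) \left(26 - 9 i \sqrt{6}\right) = 0 \left(26 - 9 i \sqrt{6}\right) = 0$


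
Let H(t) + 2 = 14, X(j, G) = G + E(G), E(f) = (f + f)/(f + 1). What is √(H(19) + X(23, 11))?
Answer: √894/6 ≈ 4.9833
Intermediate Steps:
E(f) = 2*f/(1 + f) (E(f) = (2*f)/(1 + f) = 2*f/(1 + f))
X(j, G) = G + 2*G/(1 + G)
H(t) = 12 (H(t) = -2 + 14 = 12)
√(H(19) + X(23, 11)) = √(12 + 11*(3 + 11)/(1 + 11)) = √(12 + 11*14/12) = √(12 + 11*(1/12)*14) = √(12 + 77/6) = √(149/6) = √894/6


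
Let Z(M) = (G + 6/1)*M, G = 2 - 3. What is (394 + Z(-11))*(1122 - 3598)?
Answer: -839364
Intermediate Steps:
G = -1
Z(M) = 5*M (Z(M) = (-1 + 6/1)*M = (-1 + 6*1)*M = (-1 + 6)*M = 5*M)
(394 + Z(-11))*(1122 - 3598) = (394 + 5*(-11))*(1122 - 3598) = (394 - 55)*(-2476) = 339*(-2476) = -839364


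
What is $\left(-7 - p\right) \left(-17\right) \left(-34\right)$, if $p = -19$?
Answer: $6936$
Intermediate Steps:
$\left(-7 - p\right) \left(-17\right) \left(-34\right) = \left(-7 - -19\right) \left(-17\right) \left(-34\right) = \left(-7 + 19\right) \left(-17\right) \left(-34\right) = 12 \left(-17\right) \left(-34\right) = \left(-204\right) \left(-34\right) = 6936$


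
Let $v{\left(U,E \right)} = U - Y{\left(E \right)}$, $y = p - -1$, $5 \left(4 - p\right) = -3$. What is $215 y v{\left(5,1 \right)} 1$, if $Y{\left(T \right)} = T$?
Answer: $4816$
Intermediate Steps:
$p = \frac{23}{5}$ ($p = 4 - - \frac{3}{5} = 4 + \frac{3}{5} = \frac{23}{5} \approx 4.6$)
$y = \frac{28}{5}$ ($y = \frac{23}{5} - -1 = \frac{23}{5} + 1 = \frac{28}{5} \approx 5.6$)
$v{\left(U,E \right)} = U - E$
$215 y v{\left(5,1 \right)} 1 = 215 \frac{28 \left(5 - 1\right)}{5} \cdot 1 = 215 \cdot \frac{28}{5} \cdot 4 \cdot 1 = 215 \cdot \frac{112}{5} \cdot 1 = 215 \cdot \frac{112}{5} = 4816$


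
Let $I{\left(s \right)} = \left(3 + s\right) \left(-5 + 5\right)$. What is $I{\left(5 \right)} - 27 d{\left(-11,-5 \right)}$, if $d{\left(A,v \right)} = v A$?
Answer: $-1485$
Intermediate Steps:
$d{\left(A,v \right)} = A v$
$I{\left(s \right)} = 0$ ($I{\left(s \right)} = \left(3 + s\right) 0 = 0$)
$I{\left(5 \right)} - 27 d{\left(-11,-5 \right)} = 0 - 27 \left(\left(-11\right) \left(-5\right)\right) = 0 - 1485 = -1485$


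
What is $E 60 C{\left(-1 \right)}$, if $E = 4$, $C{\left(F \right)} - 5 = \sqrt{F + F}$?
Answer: $1200 + 240 i \sqrt{2} \approx 1200.0 + 339.41 i$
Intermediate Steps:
$C{\left(F \right)} = 5 + \sqrt{2} \sqrt{F}$ ($C{\left(F \right)} = 5 + \sqrt{F + F} = 5 + \sqrt{2 F} = 5 + \sqrt{2} \sqrt{F}$)
$E 60 C{\left(-1 \right)} = 4 \cdot 60 \left(5 + \sqrt{2} \sqrt{-1}\right) = 4 \cdot 60 \left(5 + \sqrt{2} i\right) = 4 \cdot 60 \left(5 + i \sqrt{2}\right) = 4 \left(300 + 60 i \sqrt{2}\right) = 1200 + 240 i \sqrt{2}$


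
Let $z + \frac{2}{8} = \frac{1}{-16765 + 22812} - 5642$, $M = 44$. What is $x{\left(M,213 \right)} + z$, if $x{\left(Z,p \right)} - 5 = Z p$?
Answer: $\frac{90336137}{24188} \approx 3734.8$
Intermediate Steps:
$x{\left(Z,p \right)} = 5 + Z p$
$z = - \frac{136474739}{24188}$ ($z = - \frac{1}{4} - \left(5642 - \frac{1}{-16765 + 22812}\right) = - \frac{1}{4} - \left(5642 - \frac{1}{6047}\right) = - \frac{1}{4} + \left(\frac{1}{6047} - 5642\right) = - \frac{1}{4} - \frac{34117173}{6047} = - \frac{136474739}{24188} \approx -5642.3$)
$x{\left(M,213 \right)} + z = \left(5 + 44 \cdot 213\right) - \frac{136474739}{24188} = \left(5 + 9372\right) - \frac{136474739}{24188} = 9377 - \frac{136474739}{24188} = \frac{90336137}{24188}$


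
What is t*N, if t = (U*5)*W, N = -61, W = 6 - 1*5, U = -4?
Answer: 1220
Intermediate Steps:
W = 1 (W = 6 - 5 = 1)
t = -20 (t = -4*5*1 = -20*1 = -20)
t*N = -20*(-61) = 1220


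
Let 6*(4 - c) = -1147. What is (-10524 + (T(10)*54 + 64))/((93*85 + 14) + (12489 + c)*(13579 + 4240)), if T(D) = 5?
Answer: -61140/1356162509 ≈ -4.5083e-5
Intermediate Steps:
c = 1171/6 (c = 4 - ⅙*(-1147) = 4 + 1147/6 = 1171/6 ≈ 195.17)
(-10524 + (T(10)*54 + 64))/((93*85 + 14) + (12489 + c)*(13579 + 4240)) = (-10524 + (5*54 + 64))/((93*85 + 14) + (12489 + 1171/6)*(13579 + 4240)) = (-10524 + (270 + 64))/((7905 + 14) + (76105/6)*17819) = (-10524 + 334)/(7919 + 1356114995/6) = -10190/1356162509/6 = -10190*6/1356162509 = -61140/1356162509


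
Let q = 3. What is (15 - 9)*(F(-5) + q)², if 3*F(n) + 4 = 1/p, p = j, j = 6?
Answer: 961/54 ≈ 17.796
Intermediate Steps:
p = 6
F(n) = -23/18 (F(n) = -4/3 + (⅓)/6 = -4/3 + (⅓)*(⅙) = -4/3 + 1/18 = -23/18)
(15 - 9)*(F(-5) + q)² = (15 - 9)*(-23/18 + 3)² = 6*(31/18)² = 6*(961/324) = 961/54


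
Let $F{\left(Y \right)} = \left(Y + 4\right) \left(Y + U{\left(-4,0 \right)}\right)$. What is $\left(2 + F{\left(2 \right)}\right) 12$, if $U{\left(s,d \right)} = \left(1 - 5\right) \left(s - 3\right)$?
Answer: $2184$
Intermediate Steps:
$U{\left(s,d \right)} = 12 - 4 s$ ($U{\left(s,d \right)} = - 4 \left(-3 + s\right) = 12 - 4 s$)
$F{\left(Y \right)} = \left(4 + Y\right) \left(28 + Y\right)$ ($F{\left(Y \right)} = \left(Y + 4\right) \left(Y + \left(12 - -16\right)\right) = \left(4 + Y\right) \left(Y + \left(12 + 16\right)\right) = \left(4 + Y\right) \left(Y + 28\right) = \left(4 + Y\right) \left(28 + Y\right)$)
$\left(2 + F{\left(2 \right)}\right) 12 = \left(2 + \left(112 + 2^{2} + 32 \cdot 2\right)\right) 12 = \left(2 + \left(112 + 4 + 64\right)\right) 12 = \left(2 + 180\right) 12 = 182 \cdot 12 = 2184$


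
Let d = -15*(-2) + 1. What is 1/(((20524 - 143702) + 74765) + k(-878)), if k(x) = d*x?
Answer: -1/75631 ≈ -1.3222e-5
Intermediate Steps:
d = 31 (d = 30 + 1 = 31)
k(x) = 31*x
1/(((20524 - 143702) + 74765) + k(-878)) = 1/(((20524 - 143702) + 74765) + 31*(-878)) = 1/((-123178 + 74765) - 27218) = 1/(-48413 - 27218) = 1/(-75631) = -1/75631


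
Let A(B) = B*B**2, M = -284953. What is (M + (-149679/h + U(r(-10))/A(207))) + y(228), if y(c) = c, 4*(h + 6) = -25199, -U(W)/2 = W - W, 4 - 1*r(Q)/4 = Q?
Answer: -7181019959/25223 ≈ -2.8470e+5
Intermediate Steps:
r(Q) = 16 - 4*Q
U(W) = 0 (U(W) = -2*(W - W) = -2*0 = 0)
h = -25223/4 (h = -6 + (1/4)*(-25199) = -6 - 25199/4 = -25223/4 ≈ -6305.8)
A(B) = B**3
(M + (-149679/h + U(r(-10))/A(207))) + y(228) = (-284953 + (-149679/(-25223/4) + 0/(207**3))) + 228 = (-284953 + (-149679*(-4/25223) + 0/8869743)) + 228 = (-284953 + (598716/25223 + 0*(1/8869743))) + 228 = (-284953 + (598716/25223 + 0)) + 228 = (-284953 + 598716/25223) + 228 = -7186770803/25223 + 228 = -7181019959/25223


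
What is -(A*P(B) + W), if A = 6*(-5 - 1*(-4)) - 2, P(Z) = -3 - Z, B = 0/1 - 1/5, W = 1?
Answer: -117/5 ≈ -23.400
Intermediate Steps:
B = -⅕ (B = 0*1 - 1*⅕ = 0 - ⅕ = -⅕ ≈ -0.20000)
A = -8 (A = 6*(-5 + 4) - 2 = 6*(-1) - 2 = -6 - 2 = -8)
-(A*P(B) + W) = -(-8*(-3 - 1*(-⅕)) + 1) = -(-8*(-3 + ⅕) + 1) = -(-8*(-14/5) + 1) = -(112/5 + 1) = -1*117/5 = -117/5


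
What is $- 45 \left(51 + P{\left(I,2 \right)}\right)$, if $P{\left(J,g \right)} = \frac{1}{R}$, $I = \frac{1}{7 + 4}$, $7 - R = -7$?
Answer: $- \frac{32175}{14} \approx -2298.2$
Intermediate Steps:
$R = 14$ ($R = 7 - -7 = 7 + 7 = 14$)
$I = \frac{1}{11} \approx 0.090909$
$P{\left(J,g \right)} = \frac{1}{14}$
$- 45 \left(51 + P{\left(I,2 \right)}\right) = - 45 \left(51 + \frac{1}{14}\right) = \left(-45\right) \frac{715}{14} = - \frac{32175}{14}$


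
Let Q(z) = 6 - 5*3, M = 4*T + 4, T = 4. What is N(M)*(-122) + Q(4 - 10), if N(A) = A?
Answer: -2449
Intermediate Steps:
M = 20 (M = 4*4 + 4 = 16 + 4 = 20)
Q(z) = -9 (Q(z) = 6 - 15 = -9)
N(M)*(-122) + Q(4 - 10) = 20*(-122) - 9 = -2440 - 9 = -2449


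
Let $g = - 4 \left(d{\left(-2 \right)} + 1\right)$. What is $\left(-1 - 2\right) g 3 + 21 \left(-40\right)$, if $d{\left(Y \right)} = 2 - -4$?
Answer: $-588$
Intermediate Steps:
$d{\left(Y \right)} = 6$ ($d{\left(Y \right)} = 2 + 4 = 6$)
$g = -28$ ($g = - 4 \left(6 + 1\right) = \left(-4\right) 7 = -28$)
$\left(-1 - 2\right) g 3 + 21 \left(-40\right) = \left(-1 - 2\right) \left(-28\right) 3 + 21 \left(-40\right) = \left(-3\right) \left(-28\right) 3 - 840 = 84 \cdot 3 - 840 = 252 - 840 = -588$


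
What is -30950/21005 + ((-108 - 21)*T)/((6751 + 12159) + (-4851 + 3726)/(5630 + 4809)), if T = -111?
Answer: -16052957057/22412944145 ≈ -0.71624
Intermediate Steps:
-30950/21005 + ((-108 - 21)*T)/((6751 + 12159) + (-4851 + 3726)/(5630 + 4809)) = -30950/21005 + ((-108 - 21)*(-111))/((6751 + 12159) + (-4851 + 3726)/(5630 + 4809)) = -30950*1/21005 + (-129*(-111))/(18910 - 1125/10439) = -6190/4201 + 14319/(18910 - 1125*1/10439) = -6190/4201 + 14319/(18910 - 1125/10439) = -6190/4201 + 14319/(197400365/10439) = -6190/4201 + 14319*(10439/197400365) = -6190/4201 + 4039893/5335145 = -16052957057/22412944145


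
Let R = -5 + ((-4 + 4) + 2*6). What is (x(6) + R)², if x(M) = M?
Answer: 169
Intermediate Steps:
R = 7 (R = -5 + (0 + 12) = -5 + 12 = 7)
(x(6) + R)² = (6 + 7)² = 13² = 169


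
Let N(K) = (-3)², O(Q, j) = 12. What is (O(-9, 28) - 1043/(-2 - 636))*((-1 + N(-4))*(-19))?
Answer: -661124/319 ≈ -2072.5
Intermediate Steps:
N(K) = 9
(O(-9, 28) - 1043/(-2 - 636))*((-1 + N(-4))*(-19)) = (12 - 1043/(-2 - 636))*((-1 + 9)*(-19)) = (12 - 1043/(-638))*(8*(-19)) = (12 - 1043*(-1/638))*(-152) = (12 + 1043/638)*(-152) = (8699/638)*(-152) = -661124/319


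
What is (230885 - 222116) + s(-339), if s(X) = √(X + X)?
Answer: 8769 + I*√678 ≈ 8769.0 + 26.038*I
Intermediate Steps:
s(X) = √2*√X (s(X) = √(2*X) = √2*√X)
(230885 - 222116) + s(-339) = (230885 - 222116) + √2*√(-339) = 8769 + √2*(I*√339) = 8769 + I*√678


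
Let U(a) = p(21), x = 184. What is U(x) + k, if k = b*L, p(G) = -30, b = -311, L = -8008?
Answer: 2490458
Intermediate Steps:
U(a) = -30
k = 2490488 (k = -311*(-8008) = 2490488)
U(x) + k = -30 + 2490488 = 2490458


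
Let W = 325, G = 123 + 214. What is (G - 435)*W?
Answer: -31850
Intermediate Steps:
G = 337
(G - 435)*W = (337 - 435)*325 = -98*325 = -31850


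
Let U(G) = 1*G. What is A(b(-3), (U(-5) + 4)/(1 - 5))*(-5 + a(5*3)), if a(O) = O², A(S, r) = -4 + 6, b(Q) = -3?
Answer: 440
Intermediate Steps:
U(G) = G
A(S, r) = 2
A(b(-3), (U(-5) + 4)/(1 - 5))*(-5 + a(5*3)) = 2*(-5 + (5*3)²) = 2*(-5 + 15²) = 2*(-5 + 225) = 2*220 = 440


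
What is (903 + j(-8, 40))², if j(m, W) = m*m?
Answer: 935089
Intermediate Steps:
j(m, W) = m²
(903 + j(-8, 40))² = (903 + (-8)²)² = (903 + 64)² = 967² = 935089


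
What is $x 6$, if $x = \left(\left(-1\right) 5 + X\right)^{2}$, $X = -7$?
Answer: $864$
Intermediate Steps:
$x = 144$ ($x = \left(\left(-1\right) 5 - 7\right)^{2} = \left(-5 - 7\right)^{2} = \left(-12\right)^{2} = 144$)
$x 6 = 144 \cdot 6 = 864$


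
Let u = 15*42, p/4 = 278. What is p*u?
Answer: 700560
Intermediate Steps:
p = 1112 (p = 4*278 = 1112)
u = 630
p*u = 1112*630 = 700560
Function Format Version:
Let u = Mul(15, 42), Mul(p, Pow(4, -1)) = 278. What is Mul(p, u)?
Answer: 700560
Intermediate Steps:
p = 1112 (p = Mul(4, 278) = 1112)
u = 630
Mul(p, u) = Mul(1112, 630) = 700560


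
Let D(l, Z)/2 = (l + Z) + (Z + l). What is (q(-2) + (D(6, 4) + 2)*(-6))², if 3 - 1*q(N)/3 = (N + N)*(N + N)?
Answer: 84681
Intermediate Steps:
q(N) = 9 - 12*N² (q(N) = 9 - 3*(N + N)*(N + N) = 9 - 3*2*N*2*N = 9 - 12*N²)
D(l, Z) = 4*Z + 4*l (D(l, Z) = 2*((l + Z) + (Z + l)) = 2*((Z + l) + (Z + l)) = 2*(2*Z + 2*l) = 4*Z + 4*l)
(q(-2) + (D(6, 4) + 2)*(-6))² = ((9 - 12*(-2)²) + ((4*4 + 4*6) + 2)*(-6))² = ((9 - 12*4) + ((16 + 24) + 2)*(-6))² = ((9 - 48) + (40 + 2)*(-6))² = (-39 + 42*(-6))² = (-39 - 252)² = (-291)² = 84681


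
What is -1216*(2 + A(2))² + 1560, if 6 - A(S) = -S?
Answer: -120040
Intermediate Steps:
A(S) = 6 + S (A(S) = 6 - (-1)*S = 6 + S)
-1216*(2 + A(2))² + 1560 = -1216*(2 + (6 + 2))² + 1560 = -1216*(2 + 8)² + 1560 = -1216*10² + 1560 = -1216*100 + 1560 = -121600 + 1560 = -120040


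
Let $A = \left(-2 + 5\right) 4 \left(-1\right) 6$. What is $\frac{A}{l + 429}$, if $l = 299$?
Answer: $- \frac{9}{91} \approx -0.098901$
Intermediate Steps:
$A = -72$ ($A = 3 \cdot 4 \left(-1\right) 6 = 12 \left(-1\right) 6 = \left(-12\right) 6 = -72$)
$\frac{A}{l + 429} = \frac{1}{299 + 429} \left(-72\right) = \frac{1}{728} \left(-72\right) = - \frac{9}{91}$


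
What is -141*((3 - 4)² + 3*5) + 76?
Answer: -2180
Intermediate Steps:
-141*((3 - 4)² + 3*5) + 76 = -141*((-1)² + 15) + 76 = -141*(1 + 15) + 76 = -141*16 + 76 = -2256 + 76 = -2180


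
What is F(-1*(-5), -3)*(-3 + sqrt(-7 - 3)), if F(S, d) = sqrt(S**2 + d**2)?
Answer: sqrt(34)*(-3 + I*sqrt(10)) ≈ -17.493 + 18.439*I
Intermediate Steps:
F(-1*(-5), -3)*(-3 + sqrt(-7 - 3)) = sqrt((-1*(-5))**2 + (-3)**2)*(-3 + sqrt(-7 - 3)) = sqrt(5**2 + 9)*(-3 + sqrt(-10)) = sqrt(25 + 9)*(-3 + I*sqrt(10)) = sqrt(34)*(-3 + I*sqrt(10))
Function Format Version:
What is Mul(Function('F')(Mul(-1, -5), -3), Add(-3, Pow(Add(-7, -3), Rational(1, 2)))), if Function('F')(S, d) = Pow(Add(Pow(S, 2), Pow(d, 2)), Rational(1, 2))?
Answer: Mul(Pow(34, Rational(1, 2)), Add(-3, Mul(I, Pow(10, Rational(1, 2))))) ≈ Add(-17.493, Mul(18.439, I))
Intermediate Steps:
Mul(Function('F')(Mul(-1, -5), -3), Add(-3, Pow(Add(-7, -3), Rational(1, 2)))) = Mul(Pow(Add(Pow(Mul(-1, -5), 2), Pow(-3, 2)), Rational(1, 2)), Add(-3, Pow(Add(-7, -3), Rational(1, 2)))) = Mul(Pow(Add(Pow(5, 2), 9), Rational(1, 2)), Add(-3, Pow(-10, Rational(1, 2)))) = Mul(Pow(Add(25, 9), Rational(1, 2)), Add(-3, Mul(I, Pow(10, Rational(1, 2))))) = Mul(Pow(34, Rational(1, 2)), Add(-3, Mul(I, Pow(10, Rational(1, 2)))))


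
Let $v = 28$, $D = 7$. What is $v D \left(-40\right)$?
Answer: $-7840$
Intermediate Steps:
$v D \left(-40\right) = 28 \cdot 7 \left(-40\right) = 196 \left(-40\right) = -7840$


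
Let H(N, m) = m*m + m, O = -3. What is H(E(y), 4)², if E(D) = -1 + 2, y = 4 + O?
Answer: 400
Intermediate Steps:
y = 1 (y = 4 - 3 = 1)
E(D) = 1
H(N, m) = m + m² (H(N, m) = m² + m = m + m²)
H(E(y), 4)² = (4*(1 + 4))² = (4*5)² = 20² = 400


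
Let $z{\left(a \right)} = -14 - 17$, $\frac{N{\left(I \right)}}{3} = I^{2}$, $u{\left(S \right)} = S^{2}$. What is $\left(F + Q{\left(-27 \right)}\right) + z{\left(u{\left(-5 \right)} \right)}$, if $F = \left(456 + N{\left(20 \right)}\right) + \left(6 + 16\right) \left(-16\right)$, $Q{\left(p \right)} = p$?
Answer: $1246$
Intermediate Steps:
$N{\left(I \right)} = 3 I^{2}$
$z{\left(a \right)} = -31$ ($z{\left(a \right)} = -14 - 17 = -31$)
$F = 1304$ ($F = \left(456 + 3 \cdot 20^{2}\right) + \left(6 + 16\right) \left(-16\right) = \left(456 + 3 \cdot 400\right) + 22 \left(-16\right) = \left(456 + 1200\right) - 352 = 1656 - 352 = 1304$)
$\left(F + Q{\left(-27 \right)}\right) + z{\left(u{\left(-5 \right)} \right)} = \left(1304 - 27\right) - 31 = 1277 - 31 = 1246$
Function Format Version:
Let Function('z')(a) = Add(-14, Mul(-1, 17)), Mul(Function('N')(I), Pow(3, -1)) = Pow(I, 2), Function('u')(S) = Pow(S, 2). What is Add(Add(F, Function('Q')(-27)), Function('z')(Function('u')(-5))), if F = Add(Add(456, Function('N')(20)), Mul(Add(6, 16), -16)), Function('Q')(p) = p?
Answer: 1246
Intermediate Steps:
Function('N')(I) = Mul(3, Pow(I, 2))
Function('z')(a) = -31 (Function('z')(a) = Add(-14, -17) = -31)
F = 1304 (F = Add(Add(456, Mul(3, Pow(20, 2))), Mul(Add(6, 16), -16)) = Add(Add(456, Mul(3, 400)), Mul(22, -16)) = Add(Add(456, 1200), -352) = Add(1656, -352) = 1304)
Add(Add(F, Function('Q')(-27)), Function('z')(Function('u')(-5))) = Add(Add(1304, -27), -31) = Add(1277, -31) = 1246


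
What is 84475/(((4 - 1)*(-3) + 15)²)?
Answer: 84475/36 ≈ 2346.5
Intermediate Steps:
84475/(((4 - 1)*(-3) + 15)²) = 84475/((3*(-3) + 15)²) = 84475/((-9 + 15)²) = 84475/(6²) = 84475/36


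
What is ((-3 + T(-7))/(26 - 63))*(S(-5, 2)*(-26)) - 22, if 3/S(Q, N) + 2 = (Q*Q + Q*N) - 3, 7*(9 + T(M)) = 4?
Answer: -6322/259 ≈ -24.409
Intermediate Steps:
T(M) = -59/7 (T(M) = -9 + (⅐)*4 = -9 + 4/7 = -59/7)
S(Q, N) = 3/(-5 + Q² + N*Q) (S(Q, N) = 3/(-2 + ((Q*Q + Q*N) - 3)) = 3/(-2 + ((Q² + N*Q) - 3)) = 3/(-2 + (-3 + Q² + N*Q)) = 3/(-5 + Q² + N*Q))
((-3 + T(-7))/(26 - 63))*(S(-5, 2)*(-26)) - 22 = ((-3 - 59/7)/(26 - 63))*((3/(-5 + (-5)² + 2*(-5)))*(-26)) - 22 = (-80/7/(-37))*((3/(-5 + 25 - 10))*(-26)) - 22 = (-80/7*(-1/37))*((3/10)*(-26)) - 22 = 80*((3*(⅒))*(-26))/259 - 22 = 80*((3/10)*(-26))/259 - 22 = (80/259)*(-39/5) - 22 = -624/259 - 22 = -6322/259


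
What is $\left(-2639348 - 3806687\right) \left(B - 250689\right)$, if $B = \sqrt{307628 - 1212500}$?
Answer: $1615950068115 - 12892070 i \sqrt{226218} \approx 1.6159 \cdot 10^{12} - 6.1318 \cdot 10^{9} i$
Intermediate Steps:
$B = 2 i \sqrt{226218}$ ($B = \sqrt{307628 - 1212500} = \sqrt{-904872} = 2 i \sqrt{226218} \approx 951.25 i$)
$\left(-2639348 - 3806687\right) \left(B - 250689\right) = \left(-2639348 - 3806687\right) \left(2 i \sqrt{226218} - 250689\right) = - 6446035 \left(-250689 + 2 i \sqrt{226218}\right) = 1615950068115 - 12892070 i \sqrt{226218}$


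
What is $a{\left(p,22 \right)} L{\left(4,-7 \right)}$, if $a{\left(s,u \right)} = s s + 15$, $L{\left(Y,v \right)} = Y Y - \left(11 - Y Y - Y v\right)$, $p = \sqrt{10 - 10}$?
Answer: $-105$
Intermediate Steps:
$p = 0$ ($p = \sqrt{0} = 0$)
$L{\left(Y,v \right)} = -11 + 2 Y^{2} + Y v$ ($L{\left(Y,v \right)} = Y^{2} - \left(11 - Y^{2} - Y v\right) = Y^{2} + \left(-11 + Y^{2} + Y v\right) = -11 + 2 Y^{2} + Y v$)
$a{\left(s,u \right)} = 15 + s^{2}$ ($a{\left(s,u \right)} = s^{2} + 15 = 15 + s^{2}$)
$a{\left(p,22 \right)} L{\left(4,-7 \right)} = \left(15 + 0^{2}\right) \left(-11 + 2 \cdot 4^{2} + 4 \left(-7\right)\right) = \left(15 + 0\right) \left(-11 + 2 \cdot 16 - 28\right) = 15 \left(-11 + 32 - 28\right) = 15 \left(-7\right) = -105$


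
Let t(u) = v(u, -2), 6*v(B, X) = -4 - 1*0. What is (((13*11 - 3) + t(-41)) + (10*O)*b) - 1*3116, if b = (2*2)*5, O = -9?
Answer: -14330/3 ≈ -4776.7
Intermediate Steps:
b = 20 (b = 4*5 = 20)
v(B, X) = -⅔ (v(B, X) = (-4 - 1*0)/6 = (-4 + 0)/6 = (⅙)*(-4) = -⅔)
t(u) = -⅔
(((13*11 - 3) + t(-41)) + (10*O)*b) - 1*3116 = (((13*11 - 3) - ⅔) + (10*(-9))*20) - 1*3116 = (((143 - 3) - ⅔) - 90*20) - 3116 = ((140 - ⅔) - 1800) - 3116 = (418/3 - 1800) - 3116 = -4982/3 - 3116 = -14330/3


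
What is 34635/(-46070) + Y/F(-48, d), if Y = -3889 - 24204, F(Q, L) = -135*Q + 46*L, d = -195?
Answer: 60400168/5735715 ≈ 10.531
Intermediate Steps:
Y = -28093
34635/(-46070) + Y/F(-48, d) = 34635/(-46070) - 28093/(-135*(-48) + 46*(-195)) = 34635*(-1/46070) - 28093/(6480 - 8970) = -6927/9214 - 28093/(-2490) = -6927/9214 - 28093*(-1/2490) = -6927/9214 + 28093/2490 = 60400168/5735715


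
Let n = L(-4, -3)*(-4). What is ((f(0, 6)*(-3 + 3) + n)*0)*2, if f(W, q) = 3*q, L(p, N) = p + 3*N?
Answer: 0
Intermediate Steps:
n = 52 (n = (-4 + 3*(-3))*(-4) = (-4 - 9)*(-4) = -13*(-4) = 52)
((f(0, 6)*(-3 + 3) + n)*0)*2 = (((3*6)*(-3 + 3) + 52)*0)*2 = ((18*0 + 52)*0)*2 = ((0 + 52)*0)*2 = (52*0)*2 = 0*2 = 0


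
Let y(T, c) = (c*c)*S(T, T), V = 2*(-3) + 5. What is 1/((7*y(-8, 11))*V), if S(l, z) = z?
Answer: 1/6776 ≈ 0.00014758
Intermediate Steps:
V = -1 (V = -6 + 5 = -1)
y(T, c) = T*c**2 (y(T, c) = (c*c)*T = c**2*T = T*c**2)
1/((7*y(-8, 11))*V) = 1/((7*(-8*11**2))*(-1)) = 1/((7*(-8*121))*(-1)) = 1/((7*(-968))*(-1)) = 1/(-6776*(-1)) = 1/6776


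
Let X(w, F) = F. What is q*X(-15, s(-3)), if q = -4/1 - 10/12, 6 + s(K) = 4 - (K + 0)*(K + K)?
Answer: 290/3 ≈ 96.667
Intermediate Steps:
s(K) = -2 - 2*K**2 (s(K) = -6 + (4 - (K + 0)*(K + K)) = -6 + (4 - K*2*K) = -6 + (4 - 2*K**2) = -2 - 2*K**2)
q = -29/6 (q = -4*1 - 10*1/12 = -4 - 5/6 = -29/6 ≈ -4.8333)
q*X(-15, s(-3)) = -29*(-2 - 2*(-3)**2)/6 = -29*(-2 - 2*9)/6 = -29*(-2 - 18)/6 = -29/6*(-20) = 290/3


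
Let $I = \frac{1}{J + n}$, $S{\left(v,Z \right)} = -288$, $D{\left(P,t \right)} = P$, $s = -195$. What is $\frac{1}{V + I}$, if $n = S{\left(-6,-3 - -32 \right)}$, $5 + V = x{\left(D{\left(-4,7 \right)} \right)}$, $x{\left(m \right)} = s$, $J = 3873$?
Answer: $- \frac{3585}{716999} \approx -0.005$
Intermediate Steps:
$x{\left(m \right)} = -195$
$V = -200$ ($V = -5 - 195 = -200$)
$n = -288$
$I = \frac{1}{3585}$ ($I = \frac{1}{3873 - 288} = \frac{1}{3585} \approx 0.00027894$)
$\frac{1}{V + I} = \frac{1}{-200 + \frac{1}{3585}} = \frac{1}{- \frac{716999}{3585}} = - \frac{3585}{716999}$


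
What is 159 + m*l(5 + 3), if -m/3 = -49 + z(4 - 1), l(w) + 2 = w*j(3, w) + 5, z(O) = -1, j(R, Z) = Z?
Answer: 10209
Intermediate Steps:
l(w) = 3 + w**2 (l(w) = -2 + (w*w + 5) = -2 + (w**2 + 5) = -2 + (5 + w**2) = 3 + w**2)
m = 150 (m = -3*(-49 - 1) = -3*(-50) = 150)
159 + m*l(5 + 3) = 159 + 150*(3 + (5 + 3)**2) = 159 + 150*(3 + 8**2) = 159 + 150*(3 + 64) = 159 + 150*67 = 159 + 10050 = 10209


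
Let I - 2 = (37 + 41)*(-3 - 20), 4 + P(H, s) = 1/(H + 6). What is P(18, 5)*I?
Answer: 21280/3 ≈ 7093.3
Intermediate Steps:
P(H, s) = -4 + 1/(6 + H) (P(H, s) = -4 + 1/(H + 6) = -4 + 1/(6 + H))
I = -1792 (I = 2 + (37 + 41)*(-3 - 20) = 2 + 78*(-23) = 2 - 1794 = -1792)
P(18, 5)*I = ((-23 - 4*18)/(6 + 18))*(-1792) = ((-23 - 72)/24)*(-1792) = ((1/24)*(-95))*(-1792) = -95/24*(-1792) = 21280/3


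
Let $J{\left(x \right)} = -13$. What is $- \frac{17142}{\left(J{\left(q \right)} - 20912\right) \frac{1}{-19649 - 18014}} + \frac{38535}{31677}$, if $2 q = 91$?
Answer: $- \frac{2272274593663}{73649025} \approx -30853.0$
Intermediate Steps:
$q = \frac{91}{2}$ ($q = \frac{1}{2} \cdot 91 = \frac{91}{2} \approx 45.5$)
$- \frac{17142}{\left(J{\left(q \right)} - 20912\right) \frac{1}{-19649 - 18014}} + \frac{38535}{31677} = - \frac{17142}{\left(-13 - 20912\right) \frac{1}{-19649 - 18014}} + \frac{38535}{31677} = - \frac{17142}{\left(-20925\right) \frac{1}{-37663}} + 38535 \cdot \frac{1}{31677} = - \frac{17142}{\left(-20925\right) \left(- \frac{1}{37663}\right)} + \frac{12845}{10559} = - \frac{17142}{\frac{20925}{37663}} + \frac{12845}{10559} = \left(-17142\right) \frac{37663}{20925} + \frac{12845}{10559} = - \frac{215206382}{6975} + \frac{12845}{10559} = - \frac{2272274593663}{73649025}$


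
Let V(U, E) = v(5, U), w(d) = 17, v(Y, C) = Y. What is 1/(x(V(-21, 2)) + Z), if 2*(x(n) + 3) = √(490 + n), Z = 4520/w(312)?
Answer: 303892/79744789 - 1734*√55/79744789 ≈ 0.0036495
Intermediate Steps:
V(U, E) = 5
Z = 4520/17 ≈ 265.88
x(n) = -3 + √(490 + n)/2
1/(x(V(-21, 2)) + Z) = 1/((-3 + √(490 + 5)/2) + 4520/17) = 1/((-3 + √495/2) + 4520/17) = 1/((-3 + (3*√55)/2) + 4520/17) = 1/((-3 + 3*√55/2) + 4520/17) = 1/(4469/17 + 3*√55/2)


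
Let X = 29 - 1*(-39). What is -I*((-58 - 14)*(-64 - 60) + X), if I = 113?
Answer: -1016548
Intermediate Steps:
X = 68 (X = 29 + 39 = 68)
-I*((-58 - 14)*(-64 - 60) + X) = -113*((-58 - 14)*(-64 - 60) + 68) = -113*(-72*(-124) + 68) = -113*(8928 + 68) = -113*8996 = -1*1016548 = -1016548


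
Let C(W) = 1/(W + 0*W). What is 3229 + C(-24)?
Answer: 77495/24 ≈ 3229.0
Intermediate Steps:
C(W) = 1/W (C(W) = 1/(W + 0) = 1/W)
3229 + C(-24) = 3229 + 1/(-24) = 3229 - 1/24 = 77495/24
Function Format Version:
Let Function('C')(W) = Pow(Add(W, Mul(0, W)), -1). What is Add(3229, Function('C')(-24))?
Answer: Rational(77495, 24) ≈ 3229.0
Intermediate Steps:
Function('C')(W) = Pow(W, -1) (Function('C')(W) = Pow(Add(W, 0), -1) = Pow(W, -1))
Add(3229, Function('C')(-24)) = Add(3229, Pow(-24, -1)) = Add(3229, Rational(-1, 24)) = Rational(77495, 24)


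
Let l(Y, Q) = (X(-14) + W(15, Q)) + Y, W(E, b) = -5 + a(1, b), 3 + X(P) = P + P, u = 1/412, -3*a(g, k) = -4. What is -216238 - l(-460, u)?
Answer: -647230/3 ≈ -2.1574e+5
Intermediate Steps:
a(g, k) = 4/3 (a(g, k) = -⅓*(-4) = 4/3)
u = 1/412 ≈ 0.0024272
X(P) = -3 + 2*P (X(P) = -3 + (P + P) = -3 + 2*P)
W(E, b) = -11/3 (W(E, b) = -5 + 4/3 = -11/3)
l(Y, Q) = -104/3 + Y (l(Y, Q) = ((-3 + 2*(-14)) - 11/3) + Y = ((-3 - 28) - 11/3) + Y = (-31 - 11/3) + Y = -104/3 + Y)
-216238 - l(-460, u) = -216238 - (-104/3 - 460) = -216238 - 1*(-1484/3) = -216238 + 1484/3 = -647230/3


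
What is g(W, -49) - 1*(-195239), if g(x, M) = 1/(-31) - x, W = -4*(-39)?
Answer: 6047572/31 ≈ 1.9508e+5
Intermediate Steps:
W = 156
g(x, M) = -1/31 - x
g(W, -49) - 1*(-195239) = (-1/31 - 1*156) - 1*(-195239) = (-1/31 - 156) + 195239 = -4837/31 + 195239 = 6047572/31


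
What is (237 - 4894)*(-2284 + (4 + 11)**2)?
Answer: 9588763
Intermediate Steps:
(237 - 4894)*(-2284 + (4 + 11)**2) = -4657*(-2284 + 15**2) = -4657*(-2284 + 225) = -4657*(-2059) = 9588763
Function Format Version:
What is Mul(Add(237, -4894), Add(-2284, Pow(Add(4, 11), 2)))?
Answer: 9588763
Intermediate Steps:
Mul(Add(237, -4894), Add(-2284, Pow(Add(4, 11), 2))) = Mul(-4657, Add(-2284, Pow(15, 2))) = Mul(-4657, Add(-2284, 225)) = Mul(-4657, -2059) = 9588763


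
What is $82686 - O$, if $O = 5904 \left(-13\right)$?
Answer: $159438$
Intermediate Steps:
$O = -76752$
$82686 - O = 82686 - -76752 = 82686 + 76752 = 159438$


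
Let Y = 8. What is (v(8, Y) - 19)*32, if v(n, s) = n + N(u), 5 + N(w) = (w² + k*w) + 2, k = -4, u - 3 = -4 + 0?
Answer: -288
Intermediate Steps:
u = -1 (u = 3 + (-4 + 0) = 3 - 4 = -1)
N(w) = -3 + w² - 4*w (N(w) = -5 + ((w² - 4*w) + 2) = -5 + (2 + w² - 4*w) = -3 + w² - 4*w)
v(n, s) = 2 + n (v(n, s) = n + (-3 + (-1)² - 4*(-1)) = n + (-3 + 1 + 4) = n + 2 = 2 + n)
(v(8, Y) - 19)*32 = ((2 + 8) - 19)*32 = (10 - 19)*32 = -9*32 = -288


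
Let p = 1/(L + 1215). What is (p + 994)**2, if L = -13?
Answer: 1427520754521/1444804 ≈ 9.8804e+5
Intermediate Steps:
p = 1/1202 (p = 1/(-13 + 1215) = 1/1202 ≈ 0.00083195)
(p + 994)**2 = (1/1202 + 994)**2 = (1194789/1202)**2 = 1427520754521/1444804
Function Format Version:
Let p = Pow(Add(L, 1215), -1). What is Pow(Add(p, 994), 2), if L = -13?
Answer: Rational(1427520754521, 1444804) ≈ 9.8804e+5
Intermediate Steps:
p = Rational(1, 1202) (p = Pow(Add(-13, 1215), -1) = Pow(1202, -1) = Rational(1, 1202) ≈ 0.00083195)
Pow(Add(p, 994), 2) = Pow(Add(Rational(1, 1202), 994), 2) = Pow(Rational(1194789, 1202), 2) = Rational(1427520754521, 1444804)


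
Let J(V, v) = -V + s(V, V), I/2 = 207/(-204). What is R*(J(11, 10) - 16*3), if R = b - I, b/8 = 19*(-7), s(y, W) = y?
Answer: 866568/17 ≈ 50975.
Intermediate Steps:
I = -69/34 (I = 2*(207/(-204)) = 2*(207*(-1/204)) = 2*(-69/68) = -69/34 ≈ -2.0294)
b = -1064 (b = 8*(19*(-7)) = 8*(-133) = -1064)
J(V, v) = 0 (J(V, v) = -V + V = 0)
R = -36107/34 (R = -1064 - 1*(-69/34) = -1064 + 69/34 = -36107/34 ≈ -1062.0)
R*(J(11, 10) - 16*3) = -36107*(0 - 16*3)/34 = -36107*(0 - 48)/34 = -36107/34*(-48) = 866568/17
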